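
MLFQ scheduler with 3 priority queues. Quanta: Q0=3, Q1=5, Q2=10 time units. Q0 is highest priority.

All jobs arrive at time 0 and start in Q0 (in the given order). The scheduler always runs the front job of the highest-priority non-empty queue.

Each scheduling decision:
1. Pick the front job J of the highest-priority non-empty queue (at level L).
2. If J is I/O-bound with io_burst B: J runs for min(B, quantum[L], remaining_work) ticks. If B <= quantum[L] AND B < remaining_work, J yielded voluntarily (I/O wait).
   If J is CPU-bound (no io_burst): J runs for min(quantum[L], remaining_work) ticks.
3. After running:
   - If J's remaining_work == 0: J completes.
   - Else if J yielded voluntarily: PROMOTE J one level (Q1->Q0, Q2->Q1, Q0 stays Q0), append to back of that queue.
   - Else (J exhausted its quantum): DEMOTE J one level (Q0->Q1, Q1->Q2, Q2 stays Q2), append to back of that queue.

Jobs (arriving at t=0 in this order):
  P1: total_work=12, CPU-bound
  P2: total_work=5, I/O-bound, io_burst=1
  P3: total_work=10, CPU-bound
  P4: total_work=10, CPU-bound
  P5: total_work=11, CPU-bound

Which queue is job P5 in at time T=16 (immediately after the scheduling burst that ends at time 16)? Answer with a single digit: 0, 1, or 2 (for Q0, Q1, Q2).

Answer: 1

Derivation:
t=0-3: P1@Q0 runs 3, rem=9, quantum used, demote→Q1. Q0=[P2,P3,P4,P5] Q1=[P1] Q2=[]
t=3-4: P2@Q0 runs 1, rem=4, I/O yield, promote→Q0. Q0=[P3,P4,P5,P2] Q1=[P1] Q2=[]
t=4-7: P3@Q0 runs 3, rem=7, quantum used, demote→Q1. Q0=[P4,P5,P2] Q1=[P1,P3] Q2=[]
t=7-10: P4@Q0 runs 3, rem=7, quantum used, demote→Q1. Q0=[P5,P2] Q1=[P1,P3,P4] Q2=[]
t=10-13: P5@Q0 runs 3, rem=8, quantum used, demote→Q1. Q0=[P2] Q1=[P1,P3,P4,P5] Q2=[]
t=13-14: P2@Q0 runs 1, rem=3, I/O yield, promote→Q0. Q0=[P2] Q1=[P1,P3,P4,P5] Q2=[]
t=14-15: P2@Q0 runs 1, rem=2, I/O yield, promote→Q0. Q0=[P2] Q1=[P1,P3,P4,P5] Q2=[]
t=15-16: P2@Q0 runs 1, rem=1, I/O yield, promote→Q0. Q0=[P2] Q1=[P1,P3,P4,P5] Q2=[]
t=16-17: P2@Q0 runs 1, rem=0, completes. Q0=[] Q1=[P1,P3,P4,P5] Q2=[]
t=17-22: P1@Q1 runs 5, rem=4, quantum used, demote→Q2. Q0=[] Q1=[P3,P4,P5] Q2=[P1]
t=22-27: P3@Q1 runs 5, rem=2, quantum used, demote→Q2. Q0=[] Q1=[P4,P5] Q2=[P1,P3]
t=27-32: P4@Q1 runs 5, rem=2, quantum used, demote→Q2. Q0=[] Q1=[P5] Q2=[P1,P3,P4]
t=32-37: P5@Q1 runs 5, rem=3, quantum used, demote→Q2. Q0=[] Q1=[] Q2=[P1,P3,P4,P5]
t=37-41: P1@Q2 runs 4, rem=0, completes. Q0=[] Q1=[] Q2=[P3,P4,P5]
t=41-43: P3@Q2 runs 2, rem=0, completes. Q0=[] Q1=[] Q2=[P4,P5]
t=43-45: P4@Q2 runs 2, rem=0, completes. Q0=[] Q1=[] Q2=[P5]
t=45-48: P5@Q2 runs 3, rem=0, completes. Q0=[] Q1=[] Q2=[]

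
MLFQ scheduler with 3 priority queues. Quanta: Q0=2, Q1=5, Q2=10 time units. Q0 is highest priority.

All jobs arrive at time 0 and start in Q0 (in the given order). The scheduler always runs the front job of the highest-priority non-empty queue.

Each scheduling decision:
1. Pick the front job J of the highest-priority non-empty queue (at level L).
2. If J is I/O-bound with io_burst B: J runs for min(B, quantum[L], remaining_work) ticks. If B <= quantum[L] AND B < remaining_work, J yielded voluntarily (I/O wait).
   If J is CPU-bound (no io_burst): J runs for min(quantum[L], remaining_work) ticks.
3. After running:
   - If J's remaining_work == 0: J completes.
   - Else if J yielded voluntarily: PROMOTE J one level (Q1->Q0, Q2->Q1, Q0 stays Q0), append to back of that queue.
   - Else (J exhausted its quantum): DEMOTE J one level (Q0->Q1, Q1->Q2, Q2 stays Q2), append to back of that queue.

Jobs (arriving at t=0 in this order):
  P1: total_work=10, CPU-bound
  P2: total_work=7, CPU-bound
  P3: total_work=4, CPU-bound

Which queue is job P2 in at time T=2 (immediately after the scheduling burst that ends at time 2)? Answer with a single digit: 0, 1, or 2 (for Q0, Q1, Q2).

t=0-2: P1@Q0 runs 2, rem=8, quantum used, demote→Q1. Q0=[P2,P3] Q1=[P1] Q2=[]
t=2-4: P2@Q0 runs 2, rem=5, quantum used, demote→Q1. Q0=[P3] Q1=[P1,P2] Q2=[]
t=4-6: P3@Q0 runs 2, rem=2, quantum used, demote→Q1. Q0=[] Q1=[P1,P2,P3] Q2=[]
t=6-11: P1@Q1 runs 5, rem=3, quantum used, demote→Q2. Q0=[] Q1=[P2,P3] Q2=[P1]
t=11-16: P2@Q1 runs 5, rem=0, completes. Q0=[] Q1=[P3] Q2=[P1]
t=16-18: P3@Q1 runs 2, rem=0, completes. Q0=[] Q1=[] Q2=[P1]
t=18-21: P1@Q2 runs 3, rem=0, completes. Q0=[] Q1=[] Q2=[]

Answer: 0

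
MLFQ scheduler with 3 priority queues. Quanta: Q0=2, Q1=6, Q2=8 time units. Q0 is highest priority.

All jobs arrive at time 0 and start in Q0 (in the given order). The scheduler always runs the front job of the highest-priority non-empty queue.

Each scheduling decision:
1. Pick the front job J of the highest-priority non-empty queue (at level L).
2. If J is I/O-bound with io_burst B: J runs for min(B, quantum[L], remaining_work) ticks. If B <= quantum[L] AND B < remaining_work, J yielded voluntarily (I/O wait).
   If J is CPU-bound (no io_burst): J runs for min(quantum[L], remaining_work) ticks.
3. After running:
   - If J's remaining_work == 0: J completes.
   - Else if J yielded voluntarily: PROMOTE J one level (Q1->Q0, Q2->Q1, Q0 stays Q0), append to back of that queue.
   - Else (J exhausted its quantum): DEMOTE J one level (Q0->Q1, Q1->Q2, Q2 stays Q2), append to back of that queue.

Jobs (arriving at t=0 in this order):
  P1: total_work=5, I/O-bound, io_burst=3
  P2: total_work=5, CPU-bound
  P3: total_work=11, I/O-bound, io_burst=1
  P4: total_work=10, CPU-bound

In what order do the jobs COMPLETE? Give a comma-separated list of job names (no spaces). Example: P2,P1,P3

t=0-2: P1@Q0 runs 2, rem=3, quantum used, demote→Q1. Q0=[P2,P3,P4] Q1=[P1] Q2=[]
t=2-4: P2@Q0 runs 2, rem=3, quantum used, demote→Q1. Q0=[P3,P4] Q1=[P1,P2] Q2=[]
t=4-5: P3@Q0 runs 1, rem=10, I/O yield, promote→Q0. Q0=[P4,P3] Q1=[P1,P2] Q2=[]
t=5-7: P4@Q0 runs 2, rem=8, quantum used, demote→Q1. Q0=[P3] Q1=[P1,P2,P4] Q2=[]
t=7-8: P3@Q0 runs 1, rem=9, I/O yield, promote→Q0. Q0=[P3] Q1=[P1,P2,P4] Q2=[]
t=8-9: P3@Q0 runs 1, rem=8, I/O yield, promote→Q0. Q0=[P3] Q1=[P1,P2,P4] Q2=[]
t=9-10: P3@Q0 runs 1, rem=7, I/O yield, promote→Q0. Q0=[P3] Q1=[P1,P2,P4] Q2=[]
t=10-11: P3@Q0 runs 1, rem=6, I/O yield, promote→Q0. Q0=[P3] Q1=[P1,P2,P4] Q2=[]
t=11-12: P3@Q0 runs 1, rem=5, I/O yield, promote→Q0. Q0=[P3] Q1=[P1,P2,P4] Q2=[]
t=12-13: P3@Q0 runs 1, rem=4, I/O yield, promote→Q0. Q0=[P3] Q1=[P1,P2,P4] Q2=[]
t=13-14: P3@Q0 runs 1, rem=3, I/O yield, promote→Q0. Q0=[P3] Q1=[P1,P2,P4] Q2=[]
t=14-15: P3@Q0 runs 1, rem=2, I/O yield, promote→Q0. Q0=[P3] Q1=[P1,P2,P4] Q2=[]
t=15-16: P3@Q0 runs 1, rem=1, I/O yield, promote→Q0. Q0=[P3] Q1=[P1,P2,P4] Q2=[]
t=16-17: P3@Q0 runs 1, rem=0, completes. Q0=[] Q1=[P1,P2,P4] Q2=[]
t=17-20: P1@Q1 runs 3, rem=0, completes. Q0=[] Q1=[P2,P4] Q2=[]
t=20-23: P2@Q1 runs 3, rem=0, completes. Q0=[] Q1=[P4] Q2=[]
t=23-29: P4@Q1 runs 6, rem=2, quantum used, demote→Q2. Q0=[] Q1=[] Q2=[P4]
t=29-31: P4@Q2 runs 2, rem=0, completes. Q0=[] Q1=[] Q2=[]

Answer: P3,P1,P2,P4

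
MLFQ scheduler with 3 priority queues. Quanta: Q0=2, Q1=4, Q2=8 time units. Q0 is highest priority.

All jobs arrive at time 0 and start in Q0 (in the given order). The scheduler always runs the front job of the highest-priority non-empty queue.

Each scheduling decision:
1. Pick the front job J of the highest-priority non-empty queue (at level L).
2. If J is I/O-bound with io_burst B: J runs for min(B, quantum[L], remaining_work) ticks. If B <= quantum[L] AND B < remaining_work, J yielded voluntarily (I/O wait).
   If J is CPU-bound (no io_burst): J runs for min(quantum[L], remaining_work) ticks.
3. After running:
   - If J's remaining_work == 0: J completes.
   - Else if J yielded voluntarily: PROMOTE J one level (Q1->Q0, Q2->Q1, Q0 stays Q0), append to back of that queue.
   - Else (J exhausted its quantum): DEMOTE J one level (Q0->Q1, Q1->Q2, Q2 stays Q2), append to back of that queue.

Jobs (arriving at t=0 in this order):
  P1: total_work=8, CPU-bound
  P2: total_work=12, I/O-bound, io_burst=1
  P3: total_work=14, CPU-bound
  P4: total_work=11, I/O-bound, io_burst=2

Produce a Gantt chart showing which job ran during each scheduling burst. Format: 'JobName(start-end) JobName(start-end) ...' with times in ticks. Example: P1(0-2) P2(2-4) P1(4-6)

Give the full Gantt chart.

Answer: P1(0-2) P2(2-3) P3(3-5) P4(5-7) P2(7-8) P4(8-10) P2(10-11) P4(11-13) P2(13-14) P4(14-16) P2(16-17) P4(17-19) P2(19-20) P4(20-21) P2(21-22) P2(22-23) P2(23-24) P2(24-25) P2(25-26) P2(26-27) P1(27-31) P3(31-35) P1(35-37) P3(37-45)

Derivation:
t=0-2: P1@Q0 runs 2, rem=6, quantum used, demote→Q1. Q0=[P2,P3,P4] Q1=[P1] Q2=[]
t=2-3: P2@Q0 runs 1, rem=11, I/O yield, promote→Q0. Q0=[P3,P4,P2] Q1=[P1] Q2=[]
t=3-5: P3@Q0 runs 2, rem=12, quantum used, demote→Q1. Q0=[P4,P2] Q1=[P1,P3] Q2=[]
t=5-7: P4@Q0 runs 2, rem=9, I/O yield, promote→Q0. Q0=[P2,P4] Q1=[P1,P3] Q2=[]
t=7-8: P2@Q0 runs 1, rem=10, I/O yield, promote→Q0. Q0=[P4,P2] Q1=[P1,P3] Q2=[]
t=8-10: P4@Q0 runs 2, rem=7, I/O yield, promote→Q0. Q0=[P2,P4] Q1=[P1,P3] Q2=[]
t=10-11: P2@Q0 runs 1, rem=9, I/O yield, promote→Q0. Q0=[P4,P2] Q1=[P1,P3] Q2=[]
t=11-13: P4@Q0 runs 2, rem=5, I/O yield, promote→Q0. Q0=[P2,P4] Q1=[P1,P3] Q2=[]
t=13-14: P2@Q0 runs 1, rem=8, I/O yield, promote→Q0. Q0=[P4,P2] Q1=[P1,P3] Q2=[]
t=14-16: P4@Q0 runs 2, rem=3, I/O yield, promote→Q0. Q0=[P2,P4] Q1=[P1,P3] Q2=[]
t=16-17: P2@Q0 runs 1, rem=7, I/O yield, promote→Q0. Q0=[P4,P2] Q1=[P1,P3] Q2=[]
t=17-19: P4@Q0 runs 2, rem=1, I/O yield, promote→Q0. Q0=[P2,P4] Q1=[P1,P3] Q2=[]
t=19-20: P2@Q0 runs 1, rem=6, I/O yield, promote→Q0. Q0=[P4,P2] Q1=[P1,P3] Q2=[]
t=20-21: P4@Q0 runs 1, rem=0, completes. Q0=[P2] Q1=[P1,P3] Q2=[]
t=21-22: P2@Q0 runs 1, rem=5, I/O yield, promote→Q0. Q0=[P2] Q1=[P1,P3] Q2=[]
t=22-23: P2@Q0 runs 1, rem=4, I/O yield, promote→Q0. Q0=[P2] Q1=[P1,P3] Q2=[]
t=23-24: P2@Q0 runs 1, rem=3, I/O yield, promote→Q0. Q0=[P2] Q1=[P1,P3] Q2=[]
t=24-25: P2@Q0 runs 1, rem=2, I/O yield, promote→Q0. Q0=[P2] Q1=[P1,P3] Q2=[]
t=25-26: P2@Q0 runs 1, rem=1, I/O yield, promote→Q0. Q0=[P2] Q1=[P1,P3] Q2=[]
t=26-27: P2@Q0 runs 1, rem=0, completes. Q0=[] Q1=[P1,P3] Q2=[]
t=27-31: P1@Q1 runs 4, rem=2, quantum used, demote→Q2. Q0=[] Q1=[P3] Q2=[P1]
t=31-35: P3@Q1 runs 4, rem=8, quantum used, demote→Q2. Q0=[] Q1=[] Q2=[P1,P3]
t=35-37: P1@Q2 runs 2, rem=0, completes. Q0=[] Q1=[] Q2=[P3]
t=37-45: P3@Q2 runs 8, rem=0, completes. Q0=[] Q1=[] Q2=[]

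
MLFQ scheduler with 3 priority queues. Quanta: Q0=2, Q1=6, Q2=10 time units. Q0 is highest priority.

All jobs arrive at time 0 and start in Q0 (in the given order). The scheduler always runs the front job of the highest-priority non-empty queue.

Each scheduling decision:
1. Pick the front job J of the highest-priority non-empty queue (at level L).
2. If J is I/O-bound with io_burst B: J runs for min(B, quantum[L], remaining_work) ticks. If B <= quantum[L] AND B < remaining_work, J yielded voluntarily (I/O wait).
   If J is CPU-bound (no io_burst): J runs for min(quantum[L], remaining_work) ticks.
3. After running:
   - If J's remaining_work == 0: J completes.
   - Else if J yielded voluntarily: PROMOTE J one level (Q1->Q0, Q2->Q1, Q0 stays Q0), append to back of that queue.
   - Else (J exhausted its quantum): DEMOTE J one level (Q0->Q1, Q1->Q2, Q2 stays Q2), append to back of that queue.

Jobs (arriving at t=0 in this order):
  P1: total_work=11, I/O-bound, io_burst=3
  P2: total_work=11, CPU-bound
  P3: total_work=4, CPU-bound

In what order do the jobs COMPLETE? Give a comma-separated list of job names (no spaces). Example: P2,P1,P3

Answer: P3,P1,P2

Derivation:
t=0-2: P1@Q0 runs 2, rem=9, quantum used, demote→Q1. Q0=[P2,P3] Q1=[P1] Q2=[]
t=2-4: P2@Q0 runs 2, rem=9, quantum used, demote→Q1. Q0=[P3] Q1=[P1,P2] Q2=[]
t=4-6: P3@Q0 runs 2, rem=2, quantum used, demote→Q1. Q0=[] Q1=[P1,P2,P3] Q2=[]
t=6-9: P1@Q1 runs 3, rem=6, I/O yield, promote→Q0. Q0=[P1] Q1=[P2,P3] Q2=[]
t=9-11: P1@Q0 runs 2, rem=4, quantum used, demote→Q1. Q0=[] Q1=[P2,P3,P1] Q2=[]
t=11-17: P2@Q1 runs 6, rem=3, quantum used, demote→Q2. Q0=[] Q1=[P3,P1] Q2=[P2]
t=17-19: P3@Q1 runs 2, rem=0, completes. Q0=[] Q1=[P1] Q2=[P2]
t=19-22: P1@Q1 runs 3, rem=1, I/O yield, promote→Q0. Q0=[P1] Q1=[] Q2=[P2]
t=22-23: P1@Q0 runs 1, rem=0, completes. Q0=[] Q1=[] Q2=[P2]
t=23-26: P2@Q2 runs 3, rem=0, completes. Q0=[] Q1=[] Q2=[]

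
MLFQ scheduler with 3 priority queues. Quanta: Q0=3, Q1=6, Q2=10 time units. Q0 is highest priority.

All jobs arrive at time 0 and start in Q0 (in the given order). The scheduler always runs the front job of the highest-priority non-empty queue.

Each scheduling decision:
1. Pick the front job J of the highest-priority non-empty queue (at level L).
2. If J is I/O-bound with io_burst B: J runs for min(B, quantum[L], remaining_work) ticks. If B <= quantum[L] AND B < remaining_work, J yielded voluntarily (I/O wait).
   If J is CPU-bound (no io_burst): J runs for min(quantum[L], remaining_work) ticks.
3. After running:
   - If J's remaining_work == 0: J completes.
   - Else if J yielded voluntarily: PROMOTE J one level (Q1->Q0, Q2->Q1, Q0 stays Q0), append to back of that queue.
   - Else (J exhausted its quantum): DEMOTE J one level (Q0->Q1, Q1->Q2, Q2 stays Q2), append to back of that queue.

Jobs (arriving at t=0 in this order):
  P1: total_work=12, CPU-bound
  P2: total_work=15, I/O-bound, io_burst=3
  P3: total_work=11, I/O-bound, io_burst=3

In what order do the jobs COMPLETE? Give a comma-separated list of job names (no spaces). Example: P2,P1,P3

t=0-3: P1@Q0 runs 3, rem=9, quantum used, demote→Q1. Q0=[P2,P3] Q1=[P1] Q2=[]
t=3-6: P2@Q0 runs 3, rem=12, I/O yield, promote→Q0. Q0=[P3,P2] Q1=[P1] Q2=[]
t=6-9: P3@Q0 runs 3, rem=8, I/O yield, promote→Q0. Q0=[P2,P3] Q1=[P1] Q2=[]
t=9-12: P2@Q0 runs 3, rem=9, I/O yield, promote→Q0. Q0=[P3,P2] Q1=[P1] Q2=[]
t=12-15: P3@Q0 runs 3, rem=5, I/O yield, promote→Q0. Q0=[P2,P3] Q1=[P1] Q2=[]
t=15-18: P2@Q0 runs 3, rem=6, I/O yield, promote→Q0. Q0=[P3,P2] Q1=[P1] Q2=[]
t=18-21: P3@Q0 runs 3, rem=2, I/O yield, promote→Q0. Q0=[P2,P3] Q1=[P1] Q2=[]
t=21-24: P2@Q0 runs 3, rem=3, I/O yield, promote→Q0. Q0=[P3,P2] Q1=[P1] Q2=[]
t=24-26: P3@Q0 runs 2, rem=0, completes. Q0=[P2] Q1=[P1] Q2=[]
t=26-29: P2@Q0 runs 3, rem=0, completes. Q0=[] Q1=[P1] Q2=[]
t=29-35: P1@Q1 runs 6, rem=3, quantum used, demote→Q2. Q0=[] Q1=[] Q2=[P1]
t=35-38: P1@Q2 runs 3, rem=0, completes. Q0=[] Q1=[] Q2=[]

Answer: P3,P2,P1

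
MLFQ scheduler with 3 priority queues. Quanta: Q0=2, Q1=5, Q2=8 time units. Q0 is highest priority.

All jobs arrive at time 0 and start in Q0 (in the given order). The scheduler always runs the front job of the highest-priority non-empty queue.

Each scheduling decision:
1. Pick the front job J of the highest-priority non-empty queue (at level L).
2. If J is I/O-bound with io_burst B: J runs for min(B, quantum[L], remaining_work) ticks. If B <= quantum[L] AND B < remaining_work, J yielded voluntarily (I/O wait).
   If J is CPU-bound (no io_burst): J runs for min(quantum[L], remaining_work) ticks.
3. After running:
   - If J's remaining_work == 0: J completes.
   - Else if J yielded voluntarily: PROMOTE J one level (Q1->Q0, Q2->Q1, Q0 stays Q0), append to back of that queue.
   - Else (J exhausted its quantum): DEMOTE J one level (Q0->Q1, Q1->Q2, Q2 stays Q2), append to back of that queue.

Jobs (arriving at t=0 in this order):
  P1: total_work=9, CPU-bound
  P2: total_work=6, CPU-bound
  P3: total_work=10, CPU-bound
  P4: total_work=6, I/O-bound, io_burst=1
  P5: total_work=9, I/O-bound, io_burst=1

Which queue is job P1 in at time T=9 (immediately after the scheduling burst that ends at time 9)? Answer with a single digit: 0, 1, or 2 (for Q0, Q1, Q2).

t=0-2: P1@Q0 runs 2, rem=7, quantum used, demote→Q1. Q0=[P2,P3,P4,P5] Q1=[P1] Q2=[]
t=2-4: P2@Q0 runs 2, rem=4, quantum used, demote→Q1. Q0=[P3,P4,P5] Q1=[P1,P2] Q2=[]
t=4-6: P3@Q0 runs 2, rem=8, quantum used, demote→Q1. Q0=[P4,P5] Q1=[P1,P2,P3] Q2=[]
t=6-7: P4@Q0 runs 1, rem=5, I/O yield, promote→Q0. Q0=[P5,P4] Q1=[P1,P2,P3] Q2=[]
t=7-8: P5@Q0 runs 1, rem=8, I/O yield, promote→Q0. Q0=[P4,P5] Q1=[P1,P2,P3] Q2=[]
t=8-9: P4@Q0 runs 1, rem=4, I/O yield, promote→Q0. Q0=[P5,P4] Q1=[P1,P2,P3] Q2=[]
t=9-10: P5@Q0 runs 1, rem=7, I/O yield, promote→Q0. Q0=[P4,P5] Q1=[P1,P2,P3] Q2=[]
t=10-11: P4@Q0 runs 1, rem=3, I/O yield, promote→Q0. Q0=[P5,P4] Q1=[P1,P2,P3] Q2=[]
t=11-12: P5@Q0 runs 1, rem=6, I/O yield, promote→Q0. Q0=[P4,P5] Q1=[P1,P2,P3] Q2=[]
t=12-13: P4@Q0 runs 1, rem=2, I/O yield, promote→Q0. Q0=[P5,P4] Q1=[P1,P2,P3] Q2=[]
t=13-14: P5@Q0 runs 1, rem=5, I/O yield, promote→Q0. Q0=[P4,P5] Q1=[P1,P2,P3] Q2=[]
t=14-15: P4@Q0 runs 1, rem=1, I/O yield, promote→Q0. Q0=[P5,P4] Q1=[P1,P2,P3] Q2=[]
t=15-16: P5@Q0 runs 1, rem=4, I/O yield, promote→Q0. Q0=[P4,P5] Q1=[P1,P2,P3] Q2=[]
t=16-17: P4@Q0 runs 1, rem=0, completes. Q0=[P5] Q1=[P1,P2,P3] Q2=[]
t=17-18: P5@Q0 runs 1, rem=3, I/O yield, promote→Q0. Q0=[P5] Q1=[P1,P2,P3] Q2=[]
t=18-19: P5@Q0 runs 1, rem=2, I/O yield, promote→Q0. Q0=[P5] Q1=[P1,P2,P3] Q2=[]
t=19-20: P5@Q0 runs 1, rem=1, I/O yield, promote→Q0. Q0=[P5] Q1=[P1,P2,P3] Q2=[]
t=20-21: P5@Q0 runs 1, rem=0, completes. Q0=[] Q1=[P1,P2,P3] Q2=[]
t=21-26: P1@Q1 runs 5, rem=2, quantum used, demote→Q2. Q0=[] Q1=[P2,P3] Q2=[P1]
t=26-30: P2@Q1 runs 4, rem=0, completes. Q0=[] Q1=[P3] Q2=[P1]
t=30-35: P3@Q1 runs 5, rem=3, quantum used, demote→Q2. Q0=[] Q1=[] Q2=[P1,P3]
t=35-37: P1@Q2 runs 2, rem=0, completes. Q0=[] Q1=[] Q2=[P3]
t=37-40: P3@Q2 runs 3, rem=0, completes. Q0=[] Q1=[] Q2=[]

Answer: 1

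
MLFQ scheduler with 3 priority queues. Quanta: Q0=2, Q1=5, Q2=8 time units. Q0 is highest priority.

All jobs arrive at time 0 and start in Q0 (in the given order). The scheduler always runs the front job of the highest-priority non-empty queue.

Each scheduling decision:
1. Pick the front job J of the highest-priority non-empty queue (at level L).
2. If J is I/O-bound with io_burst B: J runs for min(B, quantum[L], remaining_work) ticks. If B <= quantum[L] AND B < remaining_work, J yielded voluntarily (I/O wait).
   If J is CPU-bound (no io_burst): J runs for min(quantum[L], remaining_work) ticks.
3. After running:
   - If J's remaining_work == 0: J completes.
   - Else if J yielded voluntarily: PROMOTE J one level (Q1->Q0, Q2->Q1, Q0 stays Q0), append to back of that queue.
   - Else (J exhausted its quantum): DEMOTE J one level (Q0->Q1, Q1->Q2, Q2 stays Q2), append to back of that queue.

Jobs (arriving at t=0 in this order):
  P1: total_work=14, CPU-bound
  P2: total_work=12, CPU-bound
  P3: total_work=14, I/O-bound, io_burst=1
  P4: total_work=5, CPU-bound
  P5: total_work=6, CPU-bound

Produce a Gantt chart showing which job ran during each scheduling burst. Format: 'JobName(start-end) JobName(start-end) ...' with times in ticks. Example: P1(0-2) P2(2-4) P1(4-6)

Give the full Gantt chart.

t=0-2: P1@Q0 runs 2, rem=12, quantum used, demote→Q1. Q0=[P2,P3,P4,P5] Q1=[P1] Q2=[]
t=2-4: P2@Q0 runs 2, rem=10, quantum used, demote→Q1. Q0=[P3,P4,P5] Q1=[P1,P2] Q2=[]
t=4-5: P3@Q0 runs 1, rem=13, I/O yield, promote→Q0. Q0=[P4,P5,P3] Q1=[P1,P2] Q2=[]
t=5-7: P4@Q0 runs 2, rem=3, quantum used, demote→Q1. Q0=[P5,P3] Q1=[P1,P2,P4] Q2=[]
t=7-9: P5@Q0 runs 2, rem=4, quantum used, demote→Q1. Q0=[P3] Q1=[P1,P2,P4,P5] Q2=[]
t=9-10: P3@Q0 runs 1, rem=12, I/O yield, promote→Q0. Q0=[P3] Q1=[P1,P2,P4,P5] Q2=[]
t=10-11: P3@Q0 runs 1, rem=11, I/O yield, promote→Q0. Q0=[P3] Q1=[P1,P2,P4,P5] Q2=[]
t=11-12: P3@Q0 runs 1, rem=10, I/O yield, promote→Q0. Q0=[P3] Q1=[P1,P2,P4,P5] Q2=[]
t=12-13: P3@Q0 runs 1, rem=9, I/O yield, promote→Q0. Q0=[P3] Q1=[P1,P2,P4,P5] Q2=[]
t=13-14: P3@Q0 runs 1, rem=8, I/O yield, promote→Q0. Q0=[P3] Q1=[P1,P2,P4,P5] Q2=[]
t=14-15: P3@Q0 runs 1, rem=7, I/O yield, promote→Q0. Q0=[P3] Q1=[P1,P2,P4,P5] Q2=[]
t=15-16: P3@Q0 runs 1, rem=6, I/O yield, promote→Q0. Q0=[P3] Q1=[P1,P2,P4,P5] Q2=[]
t=16-17: P3@Q0 runs 1, rem=5, I/O yield, promote→Q0. Q0=[P3] Q1=[P1,P2,P4,P5] Q2=[]
t=17-18: P3@Q0 runs 1, rem=4, I/O yield, promote→Q0. Q0=[P3] Q1=[P1,P2,P4,P5] Q2=[]
t=18-19: P3@Q0 runs 1, rem=3, I/O yield, promote→Q0. Q0=[P3] Q1=[P1,P2,P4,P5] Q2=[]
t=19-20: P3@Q0 runs 1, rem=2, I/O yield, promote→Q0. Q0=[P3] Q1=[P1,P2,P4,P5] Q2=[]
t=20-21: P3@Q0 runs 1, rem=1, I/O yield, promote→Q0. Q0=[P3] Q1=[P1,P2,P4,P5] Q2=[]
t=21-22: P3@Q0 runs 1, rem=0, completes. Q0=[] Q1=[P1,P2,P4,P5] Q2=[]
t=22-27: P1@Q1 runs 5, rem=7, quantum used, demote→Q2. Q0=[] Q1=[P2,P4,P5] Q2=[P1]
t=27-32: P2@Q1 runs 5, rem=5, quantum used, demote→Q2. Q0=[] Q1=[P4,P5] Q2=[P1,P2]
t=32-35: P4@Q1 runs 3, rem=0, completes. Q0=[] Q1=[P5] Q2=[P1,P2]
t=35-39: P5@Q1 runs 4, rem=0, completes. Q0=[] Q1=[] Q2=[P1,P2]
t=39-46: P1@Q2 runs 7, rem=0, completes. Q0=[] Q1=[] Q2=[P2]
t=46-51: P2@Q2 runs 5, rem=0, completes. Q0=[] Q1=[] Q2=[]

Answer: P1(0-2) P2(2-4) P3(4-5) P4(5-7) P5(7-9) P3(9-10) P3(10-11) P3(11-12) P3(12-13) P3(13-14) P3(14-15) P3(15-16) P3(16-17) P3(17-18) P3(18-19) P3(19-20) P3(20-21) P3(21-22) P1(22-27) P2(27-32) P4(32-35) P5(35-39) P1(39-46) P2(46-51)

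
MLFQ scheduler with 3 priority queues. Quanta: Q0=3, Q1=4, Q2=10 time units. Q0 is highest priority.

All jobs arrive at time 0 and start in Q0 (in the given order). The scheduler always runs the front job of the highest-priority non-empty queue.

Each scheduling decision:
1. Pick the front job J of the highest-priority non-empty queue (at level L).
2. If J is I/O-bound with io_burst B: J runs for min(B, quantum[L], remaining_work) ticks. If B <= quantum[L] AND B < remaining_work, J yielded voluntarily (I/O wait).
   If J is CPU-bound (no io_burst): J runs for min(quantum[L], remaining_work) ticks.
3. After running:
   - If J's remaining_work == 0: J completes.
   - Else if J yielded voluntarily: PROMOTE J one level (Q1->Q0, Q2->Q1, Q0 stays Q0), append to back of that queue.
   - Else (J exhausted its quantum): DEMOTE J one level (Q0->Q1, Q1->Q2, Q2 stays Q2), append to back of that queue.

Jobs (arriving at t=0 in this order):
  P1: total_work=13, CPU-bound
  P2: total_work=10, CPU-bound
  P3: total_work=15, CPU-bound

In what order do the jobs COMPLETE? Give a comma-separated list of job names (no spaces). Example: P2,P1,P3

Answer: P1,P2,P3

Derivation:
t=0-3: P1@Q0 runs 3, rem=10, quantum used, demote→Q1. Q0=[P2,P3] Q1=[P1] Q2=[]
t=3-6: P2@Q0 runs 3, rem=7, quantum used, demote→Q1. Q0=[P3] Q1=[P1,P2] Q2=[]
t=6-9: P3@Q0 runs 3, rem=12, quantum used, demote→Q1. Q0=[] Q1=[P1,P2,P3] Q2=[]
t=9-13: P1@Q1 runs 4, rem=6, quantum used, demote→Q2. Q0=[] Q1=[P2,P3] Q2=[P1]
t=13-17: P2@Q1 runs 4, rem=3, quantum used, demote→Q2. Q0=[] Q1=[P3] Q2=[P1,P2]
t=17-21: P3@Q1 runs 4, rem=8, quantum used, demote→Q2. Q0=[] Q1=[] Q2=[P1,P2,P3]
t=21-27: P1@Q2 runs 6, rem=0, completes. Q0=[] Q1=[] Q2=[P2,P3]
t=27-30: P2@Q2 runs 3, rem=0, completes. Q0=[] Q1=[] Q2=[P3]
t=30-38: P3@Q2 runs 8, rem=0, completes. Q0=[] Q1=[] Q2=[]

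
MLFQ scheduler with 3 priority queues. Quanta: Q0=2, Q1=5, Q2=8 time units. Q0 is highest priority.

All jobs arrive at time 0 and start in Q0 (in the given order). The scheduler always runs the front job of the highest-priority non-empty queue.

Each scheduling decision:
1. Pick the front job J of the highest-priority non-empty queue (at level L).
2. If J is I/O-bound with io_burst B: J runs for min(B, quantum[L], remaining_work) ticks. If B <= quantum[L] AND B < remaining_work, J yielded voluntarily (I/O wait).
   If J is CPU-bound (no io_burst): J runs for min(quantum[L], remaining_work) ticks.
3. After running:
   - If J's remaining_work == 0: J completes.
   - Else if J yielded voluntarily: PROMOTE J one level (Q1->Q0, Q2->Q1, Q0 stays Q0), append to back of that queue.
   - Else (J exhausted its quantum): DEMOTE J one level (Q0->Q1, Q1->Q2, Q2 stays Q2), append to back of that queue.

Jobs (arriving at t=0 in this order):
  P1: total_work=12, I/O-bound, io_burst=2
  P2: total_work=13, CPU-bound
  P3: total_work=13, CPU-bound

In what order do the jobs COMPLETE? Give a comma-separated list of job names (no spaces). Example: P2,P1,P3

Answer: P1,P2,P3

Derivation:
t=0-2: P1@Q0 runs 2, rem=10, I/O yield, promote→Q0. Q0=[P2,P3,P1] Q1=[] Q2=[]
t=2-4: P2@Q0 runs 2, rem=11, quantum used, demote→Q1. Q0=[P3,P1] Q1=[P2] Q2=[]
t=4-6: P3@Q0 runs 2, rem=11, quantum used, demote→Q1. Q0=[P1] Q1=[P2,P3] Q2=[]
t=6-8: P1@Q0 runs 2, rem=8, I/O yield, promote→Q0. Q0=[P1] Q1=[P2,P3] Q2=[]
t=8-10: P1@Q0 runs 2, rem=6, I/O yield, promote→Q0. Q0=[P1] Q1=[P2,P3] Q2=[]
t=10-12: P1@Q0 runs 2, rem=4, I/O yield, promote→Q0. Q0=[P1] Q1=[P2,P3] Q2=[]
t=12-14: P1@Q0 runs 2, rem=2, I/O yield, promote→Q0. Q0=[P1] Q1=[P2,P3] Q2=[]
t=14-16: P1@Q0 runs 2, rem=0, completes. Q0=[] Q1=[P2,P3] Q2=[]
t=16-21: P2@Q1 runs 5, rem=6, quantum used, demote→Q2. Q0=[] Q1=[P3] Q2=[P2]
t=21-26: P3@Q1 runs 5, rem=6, quantum used, demote→Q2. Q0=[] Q1=[] Q2=[P2,P3]
t=26-32: P2@Q2 runs 6, rem=0, completes. Q0=[] Q1=[] Q2=[P3]
t=32-38: P3@Q2 runs 6, rem=0, completes. Q0=[] Q1=[] Q2=[]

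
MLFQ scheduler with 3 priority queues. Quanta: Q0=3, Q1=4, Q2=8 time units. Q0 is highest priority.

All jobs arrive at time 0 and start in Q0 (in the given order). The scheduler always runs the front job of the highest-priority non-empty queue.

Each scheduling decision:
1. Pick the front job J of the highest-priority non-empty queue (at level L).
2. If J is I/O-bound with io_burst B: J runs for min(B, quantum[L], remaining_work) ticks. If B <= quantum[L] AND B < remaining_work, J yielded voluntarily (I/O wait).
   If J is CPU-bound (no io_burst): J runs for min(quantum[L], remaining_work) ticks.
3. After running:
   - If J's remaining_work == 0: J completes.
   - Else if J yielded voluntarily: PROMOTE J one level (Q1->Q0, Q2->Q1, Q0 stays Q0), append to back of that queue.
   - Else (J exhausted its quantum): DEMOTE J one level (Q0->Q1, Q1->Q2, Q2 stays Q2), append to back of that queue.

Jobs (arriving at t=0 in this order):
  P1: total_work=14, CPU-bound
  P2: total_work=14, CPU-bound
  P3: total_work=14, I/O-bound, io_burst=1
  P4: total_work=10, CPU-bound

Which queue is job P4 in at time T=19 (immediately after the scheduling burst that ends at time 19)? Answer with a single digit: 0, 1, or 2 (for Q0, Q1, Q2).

Answer: 1

Derivation:
t=0-3: P1@Q0 runs 3, rem=11, quantum used, demote→Q1. Q0=[P2,P3,P4] Q1=[P1] Q2=[]
t=3-6: P2@Q0 runs 3, rem=11, quantum used, demote→Q1. Q0=[P3,P4] Q1=[P1,P2] Q2=[]
t=6-7: P3@Q0 runs 1, rem=13, I/O yield, promote→Q0. Q0=[P4,P3] Q1=[P1,P2] Q2=[]
t=7-10: P4@Q0 runs 3, rem=7, quantum used, demote→Q1. Q0=[P3] Q1=[P1,P2,P4] Q2=[]
t=10-11: P3@Q0 runs 1, rem=12, I/O yield, promote→Q0. Q0=[P3] Q1=[P1,P2,P4] Q2=[]
t=11-12: P3@Q0 runs 1, rem=11, I/O yield, promote→Q0. Q0=[P3] Q1=[P1,P2,P4] Q2=[]
t=12-13: P3@Q0 runs 1, rem=10, I/O yield, promote→Q0. Q0=[P3] Q1=[P1,P2,P4] Q2=[]
t=13-14: P3@Q0 runs 1, rem=9, I/O yield, promote→Q0. Q0=[P3] Q1=[P1,P2,P4] Q2=[]
t=14-15: P3@Q0 runs 1, rem=8, I/O yield, promote→Q0. Q0=[P3] Q1=[P1,P2,P4] Q2=[]
t=15-16: P3@Q0 runs 1, rem=7, I/O yield, promote→Q0. Q0=[P3] Q1=[P1,P2,P4] Q2=[]
t=16-17: P3@Q0 runs 1, rem=6, I/O yield, promote→Q0. Q0=[P3] Q1=[P1,P2,P4] Q2=[]
t=17-18: P3@Q0 runs 1, rem=5, I/O yield, promote→Q0. Q0=[P3] Q1=[P1,P2,P4] Q2=[]
t=18-19: P3@Q0 runs 1, rem=4, I/O yield, promote→Q0. Q0=[P3] Q1=[P1,P2,P4] Q2=[]
t=19-20: P3@Q0 runs 1, rem=3, I/O yield, promote→Q0. Q0=[P3] Q1=[P1,P2,P4] Q2=[]
t=20-21: P3@Q0 runs 1, rem=2, I/O yield, promote→Q0. Q0=[P3] Q1=[P1,P2,P4] Q2=[]
t=21-22: P3@Q0 runs 1, rem=1, I/O yield, promote→Q0. Q0=[P3] Q1=[P1,P2,P4] Q2=[]
t=22-23: P3@Q0 runs 1, rem=0, completes. Q0=[] Q1=[P1,P2,P4] Q2=[]
t=23-27: P1@Q1 runs 4, rem=7, quantum used, demote→Q2. Q0=[] Q1=[P2,P4] Q2=[P1]
t=27-31: P2@Q1 runs 4, rem=7, quantum used, demote→Q2. Q0=[] Q1=[P4] Q2=[P1,P2]
t=31-35: P4@Q1 runs 4, rem=3, quantum used, demote→Q2. Q0=[] Q1=[] Q2=[P1,P2,P4]
t=35-42: P1@Q2 runs 7, rem=0, completes. Q0=[] Q1=[] Q2=[P2,P4]
t=42-49: P2@Q2 runs 7, rem=0, completes. Q0=[] Q1=[] Q2=[P4]
t=49-52: P4@Q2 runs 3, rem=0, completes. Q0=[] Q1=[] Q2=[]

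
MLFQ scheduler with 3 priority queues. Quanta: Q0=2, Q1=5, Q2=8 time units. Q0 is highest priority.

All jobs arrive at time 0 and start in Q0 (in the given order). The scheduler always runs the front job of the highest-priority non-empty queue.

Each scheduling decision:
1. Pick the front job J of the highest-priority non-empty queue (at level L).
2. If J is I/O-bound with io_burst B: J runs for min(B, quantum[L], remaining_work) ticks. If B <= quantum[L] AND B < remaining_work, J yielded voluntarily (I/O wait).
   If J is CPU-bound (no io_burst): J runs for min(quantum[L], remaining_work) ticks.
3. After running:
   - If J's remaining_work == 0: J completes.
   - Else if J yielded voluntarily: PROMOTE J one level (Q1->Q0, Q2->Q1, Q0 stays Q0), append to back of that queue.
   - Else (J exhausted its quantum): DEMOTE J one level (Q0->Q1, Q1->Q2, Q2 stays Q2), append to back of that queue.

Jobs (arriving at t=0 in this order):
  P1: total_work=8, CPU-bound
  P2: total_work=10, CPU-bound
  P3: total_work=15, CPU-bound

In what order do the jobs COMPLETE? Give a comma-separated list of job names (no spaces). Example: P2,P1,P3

t=0-2: P1@Q0 runs 2, rem=6, quantum used, demote→Q1. Q0=[P2,P3] Q1=[P1] Q2=[]
t=2-4: P2@Q0 runs 2, rem=8, quantum used, demote→Q1. Q0=[P3] Q1=[P1,P2] Q2=[]
t=4-6: P3@Q0 runs 2, rem=13, quantum used, demote→Q1. Q0=[] Q1=[P1,P2,P3] Q2=[]
t=6-11: P1@Q1 runs 5, rem=1, quantum used, demote→Q2. Q0=[] Q1=[P2,P3] Q2=[P1]
t=11-16: P2@Q1 runs 5, rem=3, quantum used, demote→Q2. Q0=[] Q1=[P3] Q2=[P1,P2]
t=16-21: P3@Q1 runs 5, rem=8, quantum used, demote→Q2. Q0=[] Q1=[] Q2=[P1,P2,P3]
t=21-22: P1@Q2 runs 1, rem=0, completes. Q0=[] Q1=[] Q2=[P2,P3]
t=22-25: P2@Q2 runs 3, rem=0, completes. Q0=[] Q1=[] Q2=[P3]
t=25-33: P3@Q2 runs 8, rem=0, completes. Q0=[] Q1=[] Q2=[]

Answer: P1,P2,P3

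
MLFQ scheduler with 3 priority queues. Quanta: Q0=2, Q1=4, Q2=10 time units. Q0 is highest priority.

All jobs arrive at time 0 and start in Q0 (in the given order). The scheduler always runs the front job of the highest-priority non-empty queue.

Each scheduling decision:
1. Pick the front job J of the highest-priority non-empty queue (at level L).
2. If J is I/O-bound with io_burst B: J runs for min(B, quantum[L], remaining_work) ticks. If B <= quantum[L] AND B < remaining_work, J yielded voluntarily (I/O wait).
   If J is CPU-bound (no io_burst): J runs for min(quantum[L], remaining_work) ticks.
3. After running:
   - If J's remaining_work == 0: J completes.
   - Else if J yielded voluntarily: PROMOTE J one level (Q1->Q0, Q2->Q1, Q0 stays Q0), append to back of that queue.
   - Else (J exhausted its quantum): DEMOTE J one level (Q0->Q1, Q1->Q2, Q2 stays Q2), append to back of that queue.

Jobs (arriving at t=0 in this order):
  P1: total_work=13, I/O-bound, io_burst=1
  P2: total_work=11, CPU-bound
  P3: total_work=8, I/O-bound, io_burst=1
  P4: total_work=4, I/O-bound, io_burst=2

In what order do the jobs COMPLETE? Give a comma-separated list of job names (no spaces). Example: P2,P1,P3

Answer: P4,P3,P1,P2

Derivation:
t=0-1: P1@Q0 runs 1, rem=12, I/O yield, promote→Q0. Q0=[P2,P3,P4,P1] Q1=[] Q2=[]
t=1-3: P2@Q0 runs 2, rem=9, quantum used, demote→Q1. Q0=[P3,P4,P1] Q1=[P2] Q2=[]
t=3-4: P3@Q0 runs 1, rem=7, I/O yield, promote→Q0. Q0=[P4,P1,P3] Q1=[P2] Q2=[]
t=4-6: P4@Q0 runs 2, rem=2, I/O yield, promote→Q0. Q0=[P1,P3,P4] Q1=[P2] Q2=[]
t=6-7: P1@Q0 runs 1, rem=11, I/O yield, promote→Q0. Q0=[P3,P4,P1] Q1=[P2] Q2=[]
t=7-8: P3@Q0 runs 1, rem=6, I/O yield, promote→Q0. Q0=[P4,P1,P3] Q1=[P2] Q2=[]
t=8-10: P4@Q0 runs 2, rem=0, completes. Q0=[P1,P3] Q1=[P2] Q2=[]
t=10-11: P1@Q0 runs 1, rem=10, I/O yield, promote→Q0. Q0=[P3,P1] Q1=[P2] Q2=[]
t=11-12: P3@Q0 runs 1, rem=5, I/O yield, promote→Q0. Q0=[P1,P3] Q1=[P2] Q2=[]
t=12-13: P1@Q0 runs 1, rem=9, I/O yield, promote→Q0. Q0=[P3,P1] Q1=[P2] Q2=[]
t=13-14: P3@Q0 runs 1, rem=4, I/O yield, promote→Q0. Q0=[P1,P3] Q1=[P2] Q2=[]
t=14-15: P1@Q0 runs 1, rem=8, I/O yield, promote→Q0. Q0=[P3,P1] Q1=[P2] Q2=[]
t=15-16: P3@Q0 runs 1, rem=3, I/O yield, promote→Q0. Q0=[P1,P3] Q1=[P2] Q2=[]
t=16-17: P1@Q0 runs 1, rem=7, I/O yield, promote→Q0. Q0=[P3,P1] Q1=[P2] Q2=[]
t=17-18: P3@Q0 runs 1, rem=2, I/O yield, promote→Q0. Q0=[P1,P3] Q1=[P2] Q2=[]
t=18-19: P1@Q0 runs 1, rem=6, I/O yield, promote→Q0. Q0=[P3,P1] Q1=[P2] Q2=[]
t=19-20: P3@Q0 runs 1, rem=1, I/O yield, promote→Q0. Q0=[P1,P3] Q1=[P2] Q2=[]
t=20-21: P1@Q0 runs 1, rem=5, I/O yield, promote→Q0. Q0=[P3,P1] Q1=[P2] Q2=[]
t=21-22: P3@Q0 runs 1, rem=0, completes. Q0=[P1] Q1=[P2] Q2=[]
t=22-23: P1@Q0 runs 1, rem=4, I/O yield, promote→Q0. Q0=[P1] Q1=[P2] Q2=[]
t=23-24: P1@Q0 runs 1, rem=3, I/O yield, promote→Q0. Q0=[P1] Q1=[P2] Q2=[]
t=24-25: P1@Q0 runs 1, rem=2, I/O yield, promote→Q0. Q0=[P1] Q1=[P2] Q2=[]
t=25-26: P1@Q0 runs 1, rem=1, I/O yield, promote→Q0. Q0=[P1] Q1=[P2] Q2=[]
t=26-27: P1@Q0 runs 1, rem=0, completes. Q0=[] Q1=[P2] Q2=[]
t=27-31: P2@Q1 runs 4, rem=5, quantum used, demote→Q2. Q0=[] Q1=[] Q2=[P2]
t=31-36: P2@Q2 runs 5, rem=0, completes. Q0=[] Q1=[] Q2=[]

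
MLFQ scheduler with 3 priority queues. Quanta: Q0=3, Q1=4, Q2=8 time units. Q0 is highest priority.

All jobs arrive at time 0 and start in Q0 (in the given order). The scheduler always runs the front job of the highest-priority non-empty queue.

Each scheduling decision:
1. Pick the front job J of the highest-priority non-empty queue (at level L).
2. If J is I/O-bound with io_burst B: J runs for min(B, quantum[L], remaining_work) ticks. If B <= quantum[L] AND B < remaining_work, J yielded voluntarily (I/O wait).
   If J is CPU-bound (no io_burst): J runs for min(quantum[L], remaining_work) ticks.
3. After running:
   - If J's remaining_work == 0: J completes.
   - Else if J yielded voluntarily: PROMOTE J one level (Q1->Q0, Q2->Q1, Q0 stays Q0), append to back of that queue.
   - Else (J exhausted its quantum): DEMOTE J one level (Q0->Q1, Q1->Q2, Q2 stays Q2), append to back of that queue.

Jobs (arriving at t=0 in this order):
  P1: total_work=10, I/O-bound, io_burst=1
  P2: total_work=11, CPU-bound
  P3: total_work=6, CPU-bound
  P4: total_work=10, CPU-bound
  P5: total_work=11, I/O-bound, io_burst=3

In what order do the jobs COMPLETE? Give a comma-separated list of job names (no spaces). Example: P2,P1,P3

t=0-1: P1@Q0 runs 1, rem=9, I/O yield, promote→Q0. Q0=[P2,P3,P4,P5,P1] Q1=[] Q2=[]
t=1-4: P2@Q0 runs 3, rem=8, quantum used, demote→Q1. Q0=[P3,P4,P5,P1] Q1=[P2] Q2=[]
t=4-7: P3@Q0 runs 3, rem=3, quantum used, demote→Q1. Q0=[P4,P5,P1] Q1=[P2,P3] Q2=[]
t=7-10: P4@Q0 runs 3, rem=7, quantum used, demote→Q1. Q0=[P5,P1] Q1=[P2,P3,P4] Q2=[]
t=10-13: P5@Q0 runs 3, rem=8, I/O yield, promote→Q0. Q0=[P1,P5] Q1=[P2,P3,P4] Q2=[]
t=13-14: P1@Q0 runs 1, rem=8, I/O yield, promote→Q0. Q0=[P5,P1] Q1=[P2,P3,P4] Q2=[]
t=14-17: P5@Q0 runs 3, rem=5, I/O yield, promote→Q0. Q0=[P1,P5] Q1=[P2,P3,P4] Q2=[]
t=17-18: P1@Q0 runs 1, rem=7, I/O yield, promote→Q0. Q0=[P5,P1] Q1=[P2,P3,P4] Q2=[]
t=18-21: P5@Q0 runs 3, rem=2, I/O yield, promote→Q0. Q0=[P1,P5] Q1=[P2,P3,P4] Q2=[]
t=21-22: P1@Q0 runs 1, rem=6, I/O yield, promote→Q0. Q0=[P5,P1] Q1=[P2,P3,P4] Q2=[]
t=22-24: P5@Q0 runs 2, rem=0, completes. Q0=[P1] Q1=[P2,P3,P4] Q2=[]
t=24-25: P1@Q0 runs 1, rem=5, I/O yield, promote→Q0. Q0=[P1] Q1=[P2,P3,P4] Q2=[]
t=25-26: P1@Q0 runs 1, rem=4, I/O yield, promote→Q0. Q0=[P1] Q1=[P2,P3,P4] Q2=[]
t=26-27: P1@Q0 runs 1, rem=3, I/O yield, promote→Q0. Q0=[P1] Q1=[P2,P3,P4] Q2=[]
t=27-28: P1@Q0 runs 1, rem=2, I/O yield, promote→Q0. Q0=[P1] Q1=[P2,P3,P4] Q2=[]
t=28-29: P1@Q0 runs 1, rem=1, I/O yield, promote→Q0. Q0=[P1] Q1=[P2,P3,P4] Q2=[]
t=29-30: P1@Q0 runs 1, rem=0, completes. Q0=[] Q1=[P2,P3,P4] Q2=[]
t=30-34: P2@Q1 runs 4, rem=4, quantum used, demote→Q2. Q0=[] Q1=[P3,P4] Q2=[P2]
t=34-37: P3@Q1 runs 3, rem=0, completes. Q0=[] Q1=[P4] Q2=[P2]
t=37-41: P4@Q1 runs 4, rem=3, quantum used, demote→Q2. Q0=[] Q1=[] Q2=[P2,P4]
t=41-45: P2@Q2 runs 4, rem=0, completes. Q0=[] Q1=[] Q2=[P4]
t=45-48: P4@Q2 runs 3, rem=0, completes. Q0=[] Q1=[] Q2=[]

Answer: P5,P1,P3,P2,P4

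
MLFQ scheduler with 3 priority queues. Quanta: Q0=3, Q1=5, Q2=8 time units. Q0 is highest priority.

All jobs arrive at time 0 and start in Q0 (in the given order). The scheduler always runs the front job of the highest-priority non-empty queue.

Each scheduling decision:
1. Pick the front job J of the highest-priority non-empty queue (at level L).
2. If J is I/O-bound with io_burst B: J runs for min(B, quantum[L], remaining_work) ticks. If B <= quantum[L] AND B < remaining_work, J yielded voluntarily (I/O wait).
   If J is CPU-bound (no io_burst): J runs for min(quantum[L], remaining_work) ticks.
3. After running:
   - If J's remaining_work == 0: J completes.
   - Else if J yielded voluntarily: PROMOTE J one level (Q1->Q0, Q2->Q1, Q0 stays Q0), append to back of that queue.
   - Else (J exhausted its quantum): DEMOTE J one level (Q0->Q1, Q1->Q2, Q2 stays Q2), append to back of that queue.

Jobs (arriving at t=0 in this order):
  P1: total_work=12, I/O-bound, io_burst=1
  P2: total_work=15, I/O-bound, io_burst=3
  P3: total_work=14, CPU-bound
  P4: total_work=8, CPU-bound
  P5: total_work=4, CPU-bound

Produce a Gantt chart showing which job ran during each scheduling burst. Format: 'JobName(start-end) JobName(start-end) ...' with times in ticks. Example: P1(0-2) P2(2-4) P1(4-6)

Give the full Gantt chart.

Answer: P1(0-1) P2(1-4) P3(4-7) P4(7-10) P5(10-13) P1(13-14) P2(14-17) P1(17-18) P2(18-21) P1(21-22) P2(22-25) P1(25-26) P2(26-29) P1(29-30) P1(30-31) P1(31-32) P1(32-33) P1(33-34) P1(34-35) P1(35-36) P3(36-41) P4(41-46) P5(46-47) P3(47-53)

Derivation:
t=0-1: P1@Q0 runs 1, rem=11, I/O yield, promote→Q0. Q0=[P2,P3,P4,P5,P1] Q1=[] Q2=[]
t=1-4: P2@Q0 runs 3, rem=12, I/O yield, promote→Q0. Q0=[P3,P4,P5,P1,P2] Q1=[] Q2=[]
t=4-7: P3@Q0 runs 3, rem=11, quantum used, demote→Q1. Q0=[P4,P5,P1,P2] Q1=[P3] Q2=[]
t=7-10: P4@Q0 runs 3, rem=5, quantum used, demote→Q1. Q0=[P5,P1,P2] Q1=[P3,P4] Q2=[]
t=10-13: P5@Q0 runs 3, rem=1, quantum used, demote→Q1. Q0=[P1,P2] Q1=[P3,P4,P5] Q2=[]
t=13-14: P1@Q0 runs 1, rem=10, I/O yield, promote→Q0. Q0=[P2,P1] Q1=[P3,P4,P5] Q2=[]
t=14-17: P2@Q0 runs 3, rem=9, I/O yield, promote→Q0. Q0=[P1,P2] Q1=[P3,P4,P5] Q2=[]
t=17-18: P1@Q0 runs 1, rem=9, I/O yield, promote→Q0. Q0=[P2,P1] Q1=[P3,P4,P5] Q2=[]
t=18-21: P2@Q0 runs 3, rem=6, I/O yield, promote→Q0. Q0=[P1,P2] Q1=[P3,P4,P5] Q2=[]
t=21-22: P1@Q0 runs 1, rem=8, I/O yield, promote→Q0. Q0=[P2,P1] Q1=[P3,P4,P5] Q2=[]
t=22-25: P2@Q0 runs 3, rem=3, I/O yield, promote→Q0. Q0=[P1,P2] Q1=[P3,P4,P5] Q2=[]
t=25-26: P1@Q0 runs 1, rem=7, I/O yield, promote→Q0. Q0=[P2,P1] Q1=[P3,P4,P5] Q2=[]
t=26-29: P2@Q0 runs 3, rem=0, completes. Q0=[P1] Q1=[P3,P4,P5] Q2=[]
t=29-30: P1@Q0 runs 1, rem=6, I/O yield, promote→Q0. Q0=[P1] Q1=[P3,P4,P5] Q2=[]
t=30-31: P1@Q0 runs 1, rem=5, I/O yield, promote→Q0. Q0=[P1] Q1=[P3,P4,P5] Q2=[]
t=31-32: P1@Q0 runs 1, rem=4, I/O yield, promote→Q0. Q0=[P1] Q1=[P3,P4,P5] Q2=[]
t=32-33: P1@Q0 runs 1, rem=3, I/O yield, promote→Q0. Q0=[P1] Q1=[P3,P4,P5] Q2=[]
t=33-34: P1@Q0 runs 1, rem=2, I/O yield, promote→Q0. Q0=[P1] Q1=[P3,P4,P5] Q2=[]
t=34-35: P1@Q0 runs 1, rem=1, I/O yield, promote→Q0. Q0=[P1] Q1=[P3,P4,P5] Q2=[]
t=35-36: P1@Q0 runs 1, rem=0, completes. Q0=[] Q1=[P3,P4,P5] Q2=[]
t=36-41: P3@Q1 runs 5, rem=6, quantum used, demote→Q2. Q0=[] Q1=[P4,P5] Q2=[P3]
t=41-46: P4@Q1 runs 5, rem=0, completes. Q0=[] Q1=[P5] Q2=[P3]
t=46-47: P5@Q1 runs 1, rem=0, completes. Q0=[] Q1=[] Q2=[P3]
t=47-53: P3@Q2 runs 6, rem=0, completes. Q0=[] Q1=[] Q2=[]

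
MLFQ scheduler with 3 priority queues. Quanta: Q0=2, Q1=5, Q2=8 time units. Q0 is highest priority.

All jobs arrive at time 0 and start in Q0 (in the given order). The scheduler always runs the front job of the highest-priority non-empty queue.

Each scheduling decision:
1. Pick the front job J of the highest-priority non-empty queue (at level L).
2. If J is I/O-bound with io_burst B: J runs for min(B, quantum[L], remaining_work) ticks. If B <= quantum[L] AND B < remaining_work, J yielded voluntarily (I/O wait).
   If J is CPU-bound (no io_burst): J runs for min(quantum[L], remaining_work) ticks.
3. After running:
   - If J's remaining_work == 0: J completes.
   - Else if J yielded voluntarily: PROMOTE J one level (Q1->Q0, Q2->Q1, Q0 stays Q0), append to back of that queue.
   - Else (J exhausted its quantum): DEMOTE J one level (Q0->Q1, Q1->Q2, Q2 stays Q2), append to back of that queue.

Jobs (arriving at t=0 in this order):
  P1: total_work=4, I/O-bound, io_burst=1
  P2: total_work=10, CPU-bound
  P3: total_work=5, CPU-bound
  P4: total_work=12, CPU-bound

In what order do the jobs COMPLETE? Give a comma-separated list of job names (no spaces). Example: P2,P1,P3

Answer: P1,P3,P2,P4

Derivation:
t=0-1: P1@Q0 runs 1, rem=3, I/O yield, promote→Q0. Q0=[P2,P3,P4,P1] Q1=[] Q2=[]
t=1-3: P2@Q0 runs 2, rem=8, quantum used, demote→Q1. Q0=[P3,P4,P1] Q1=[P2] Q2=[]
t=3-5: P3@Q0 runs 2, rem=3, quantum used, demote→Q1. Q0=[P4,P1] Q1=[P2,P3] Q2=[]
t=5-7: P4@Q0 runs 2, rem=10, quantum used, demote→Q1. Q0=[P1] Q1=[P2,P3,P4] Q2=[]
t=7-8: P1@Q0 runs 1, rem=2, I/O yield, promote→Q0. Q0=[P1] Q1=[P2,P3,P4] Q2=[]
t=8-9: P1@Q0 runs 1, rem=1, I/O yield, promote→Q0. Q0=[P1] Q1=[P2,P3,P4] Q2=[]
t=9-10: P1@Q0 runs 1, rem=0, completes. Q0=[] Q1=[P2,P3,P4] Q2=[]
t=10-15: P2@Q1 runs 5, rem=3, quantum used, demote→Q2. Q0=[] Q1=[P3,P4] Q2=[P2]
t=15-18: P3@Q1 runs 3, rem=0, completes. Q0=[] Q1=[P4] Q2=[P2]
t=18-23: P4@Q1 runs 5, rem=5, quantum used, demote→Q2. Q0=[] Q1=[] Q2=[P2,P4]
t=23-26: P2@Q2 runs 3, rem=0, completes. Q0=[] Q1=[] Q2=[P4]
t=26-31: P4@Q2 runs 5, rem=0, completes. Q0=[] Q1=[] Q2=[]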